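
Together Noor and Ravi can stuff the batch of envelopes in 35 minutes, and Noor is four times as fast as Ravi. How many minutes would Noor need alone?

Let Ravi's rate be r; then Noor's rate is 4r, so together (4 + 1)r = 5r = 1/35.
Thus r = 1/175 per minute.
Ravi alone: 175 minutes; Noor alone: 175/4 minutes.

175/4 minutes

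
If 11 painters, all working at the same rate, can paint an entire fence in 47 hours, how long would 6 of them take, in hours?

Total work is 11·47 = 517 painter-hours.
With 6 painters: 517/6 hours.

517/6 hours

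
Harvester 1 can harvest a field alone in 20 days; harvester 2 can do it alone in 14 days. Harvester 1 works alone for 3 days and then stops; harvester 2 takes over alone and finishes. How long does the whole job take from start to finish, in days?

149/10 days

In 3 days harvester 1 does 3/20 of the job, leaving 17/20.
Harvester 2 works at 1/14 per day, so finishing takes 17/20 ÷ 1/14 = 119/10 days.
Total time = 3 + 119/10 = 149/10 days.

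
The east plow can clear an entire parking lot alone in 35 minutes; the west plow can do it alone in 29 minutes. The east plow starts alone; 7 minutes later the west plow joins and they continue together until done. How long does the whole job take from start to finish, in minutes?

In 7 minutes the east plow does 7/35 = 1/5 of the job, leaving 4/5.
The east plow and the west plow together work at 64/1015 per minute, so finishing takes 4/5 ÷ 64/1015 = 203/16 minutes.
Total time = 7 + 203/16 = 315/16 minutes.

315/16 minutes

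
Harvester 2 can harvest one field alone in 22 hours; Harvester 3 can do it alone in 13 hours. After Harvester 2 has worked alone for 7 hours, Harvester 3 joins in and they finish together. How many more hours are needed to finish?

In 7 hours Harvester 2 does 7/22 of the job, leaving 15/22.
Harvester 2 and Harvester 3 together work at 35/286 per hour, so finishing takes 15/22 ÷ 35/286 = 39/7 hours.

39/7 hours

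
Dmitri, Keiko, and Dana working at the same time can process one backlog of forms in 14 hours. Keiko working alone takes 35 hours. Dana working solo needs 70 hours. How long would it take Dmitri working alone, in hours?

Combined rate is 1/14 per hour.
Known contribution: 1/35 + 1/70 = (2 + 1)/70 = 3/70 per hour.
So Dmitri's rate is 1/14 − 3/70 = 1/35, meaning 35 hours alone.

35 hours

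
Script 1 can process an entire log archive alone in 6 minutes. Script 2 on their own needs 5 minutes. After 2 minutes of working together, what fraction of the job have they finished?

Combined rate: 1/6 + 1/5 = (5 + 6)/30 = 11/30 per minute.
In 2 minutes they complete 2·11/30 = 11/15 of the job.

11/15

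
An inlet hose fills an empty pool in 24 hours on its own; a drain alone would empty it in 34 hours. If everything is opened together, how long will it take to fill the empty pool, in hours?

Net rate = 1/24 − 1/34 = (17 − 12)/408 = 5/408 per hour.
Filling time = 1 ÷ (5/408) = 408/5 hours.

408/5 hours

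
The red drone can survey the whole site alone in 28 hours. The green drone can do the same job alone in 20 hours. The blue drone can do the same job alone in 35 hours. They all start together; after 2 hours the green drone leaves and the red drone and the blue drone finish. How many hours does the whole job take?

14 hours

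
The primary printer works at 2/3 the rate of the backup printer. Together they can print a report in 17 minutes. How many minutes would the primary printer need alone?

Let the backup printer's rate be r; then the primary printer's rate is (2/3)r, so together (2/3 + 1)r = (5/3)r = 1/17.
Thus r = 3/85 per minute.
The backup printer alone: 85/3 minutes; the primary printer alone: 85/2 minutes.

85/2 minutes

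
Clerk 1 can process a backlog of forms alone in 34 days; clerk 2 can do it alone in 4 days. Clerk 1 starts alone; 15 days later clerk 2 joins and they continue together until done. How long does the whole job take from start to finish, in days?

In 15 days clerk 1 does 15/34 of the job, leaving 19/34.
Clerk 1 and clerk 2 together work at 19/68 per day, so finishing takes 19/34 ÷ 19/68 = 2 days.
Total time = 15 + 2 = 17 days.

17 days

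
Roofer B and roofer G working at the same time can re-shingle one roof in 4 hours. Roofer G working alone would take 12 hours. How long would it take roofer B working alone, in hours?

6 hours

Combined rate is 1/4 per hour.
Known contribution: 1/12 per hour.
So roofer B's rate is 1/4 − 1/12 = 1/6, meaning 6 hours alone.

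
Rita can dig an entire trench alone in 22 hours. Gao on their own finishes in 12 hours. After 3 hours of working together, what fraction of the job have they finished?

17/44

Combined rate: 1/22 + 1/12 = (6 + 11)/132 = 17/132 per hour.
In 3 hours they complete 3·17/132 = 17/44 of the job.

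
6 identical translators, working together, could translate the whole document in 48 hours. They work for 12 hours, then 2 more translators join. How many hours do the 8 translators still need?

27 hours

One translator does 1/288 of the job per hour.
After 12 hours with 6 translators, 1/4 is done (3/4 left).
With 8 translators the rate is 8/288 = 1/36, so the rest takes 3/4 ÷ 1/36 = 27 hours.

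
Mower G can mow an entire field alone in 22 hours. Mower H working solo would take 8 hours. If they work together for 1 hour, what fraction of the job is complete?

15/88

Combined rate: 1/22 + 1/8 = (4 + 11)/88 = 15/88 per hour.
In 1 hour they complete 1·15/88 = 15/88 of the job.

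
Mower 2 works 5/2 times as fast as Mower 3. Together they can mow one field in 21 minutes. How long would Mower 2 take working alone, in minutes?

Let Mower 3's rate be r; then Mower 2's rate is (5/2)r, so together (5/2 + 1)r = (7/2)r = 1/21.
Thus r = 2/147 per minute.
Mower 3 alone: 147/2 minutes; Mower 2 alone: 147/5 minutes.

147/5 minutes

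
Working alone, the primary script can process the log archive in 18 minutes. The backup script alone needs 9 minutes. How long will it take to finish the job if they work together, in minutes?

With two workers the combined time is the product over the sum: 18·9/(18+9) = 162/27 = 6 minutes.

6 minutes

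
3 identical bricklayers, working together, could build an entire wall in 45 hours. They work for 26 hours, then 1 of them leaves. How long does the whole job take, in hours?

109/2 hours

One bricklayer does 1/135 of the job per hour.
After 26 hours with 3 bricklayers, 26/45 is done (19/45 left).
With 2 bricklayers the rate is 2/135, so the rest takes 19/45 ÷ 2/135 = 57/2 hours.
Total = 26 + 57/2 = 109/2 hours.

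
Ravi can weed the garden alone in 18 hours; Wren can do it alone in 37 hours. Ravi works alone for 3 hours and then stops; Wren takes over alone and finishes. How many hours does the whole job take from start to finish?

203/6 hours

In 3 hours Ravi does 3/18 = 1/6 of the job, leaving 5/6.
Wren works at 1/37 per hour, so finishing takes 5/6 ÷ 1/37 = 185/6 hours.
Total time = 3 + 185/6 = 203/6 hours.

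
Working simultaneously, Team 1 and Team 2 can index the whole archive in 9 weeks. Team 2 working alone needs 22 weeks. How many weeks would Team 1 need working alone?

Combined rate is 1/9 per week.
Known contribution: 1/22 per week.
So Team 1's rate is 1/9 − 1/22 = 13/198, meaning 198/13 weeks alone.

198/13 weeks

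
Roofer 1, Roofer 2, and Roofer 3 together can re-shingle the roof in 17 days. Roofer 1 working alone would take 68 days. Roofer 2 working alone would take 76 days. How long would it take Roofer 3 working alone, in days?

Combined rate is 1/17 per day.
Known contribution: 1/68 + 1/76 = (19 + 17)/1292 = 36/1292 = 9/323 per day.
So Roofer 3's rate is 1/17 − 9/323 = 10/323, meaning 323/10 days alone.

323/10 days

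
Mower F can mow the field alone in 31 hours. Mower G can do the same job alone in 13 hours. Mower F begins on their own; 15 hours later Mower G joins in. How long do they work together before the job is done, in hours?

52/11 hours

In the first 15 hours Mower F alone does 15/31 of the job, leaving 16/31.
Once everyone is working, combined rate: 1/31 + 1/13 = (13 + 31)/403 = 44/403 per hour.
Remaining 16/31 at 44/403 per hour takes 52/11 hours.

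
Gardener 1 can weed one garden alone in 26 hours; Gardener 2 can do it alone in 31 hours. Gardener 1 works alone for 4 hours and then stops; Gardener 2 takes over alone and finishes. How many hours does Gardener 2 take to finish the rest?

In 4 hours Gardener 1 does 4/26 = 2/13 of the job, leaving 11/13.
Gardener 2 works at 1/31 per hour, so finishing takes 11/13 ÷ 1/31 = 341/13 hours.

341/13 hours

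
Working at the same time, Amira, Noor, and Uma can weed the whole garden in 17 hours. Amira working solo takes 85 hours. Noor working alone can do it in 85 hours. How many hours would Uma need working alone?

Combined rate is 1/17 per hour.
Known contribution: 1/85 + 1/85 = (1 + 1)/85 = 2/85 per hour.
So Uma's rate is 1/17 − 2/85 = 3/85, meaning 85/3 hours alone.

85/3 hours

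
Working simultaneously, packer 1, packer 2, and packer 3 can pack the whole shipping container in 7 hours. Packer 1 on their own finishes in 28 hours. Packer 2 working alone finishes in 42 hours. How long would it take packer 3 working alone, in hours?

Combined rate is 1/7 per hour.
Known contribution: 1/28 + 1/42 = (3 + 2)/84 = 5/84 per hour.
So packer 3's rate is 1/7 − 5/84 = 1/12, meaning 12 hours alone.

12 hours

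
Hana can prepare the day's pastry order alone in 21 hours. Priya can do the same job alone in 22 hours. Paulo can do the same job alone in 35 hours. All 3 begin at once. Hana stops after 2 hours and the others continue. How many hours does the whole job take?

In the first 2 hours the combined rate is 281/2310, so 281/1155 of the job is done, leaving 874/1155.
After Hana leaves the rate is 57/770 per hour; the remaining 874/1155 takes 92/9 hours.
Total = 2 + 92/9 = 110/9 hours.

110/9 hours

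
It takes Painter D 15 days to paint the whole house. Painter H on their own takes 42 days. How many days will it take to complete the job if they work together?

210/19 days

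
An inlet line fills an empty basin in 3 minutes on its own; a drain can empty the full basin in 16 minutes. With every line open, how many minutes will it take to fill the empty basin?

Net rate = 1/3 − 1/16 = (16 − 3)/48 = 13/48 per minute.
Filling time = 1 ÷ (13/48) = 48/13 minutes.

48/13 minutes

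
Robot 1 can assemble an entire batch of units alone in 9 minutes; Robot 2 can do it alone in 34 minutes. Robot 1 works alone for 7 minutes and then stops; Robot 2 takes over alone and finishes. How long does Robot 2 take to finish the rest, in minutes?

68/9 minutes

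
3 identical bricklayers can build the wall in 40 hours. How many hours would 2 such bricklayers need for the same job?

60 hours

Total work is 3·40 = 120 bricklayer-hours.
With 2 bricklayers: 120/2 = 60 hours.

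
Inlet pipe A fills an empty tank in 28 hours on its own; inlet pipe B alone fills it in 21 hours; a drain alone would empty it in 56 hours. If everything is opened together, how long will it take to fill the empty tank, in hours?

168/11 hours

Net rate = 1/28 + 1/21 − 1/56 = (6 + 8 − 3)/168 = 11/168 per hour.
Filling time = 1 ÷ (11/168) = 168/11 hours.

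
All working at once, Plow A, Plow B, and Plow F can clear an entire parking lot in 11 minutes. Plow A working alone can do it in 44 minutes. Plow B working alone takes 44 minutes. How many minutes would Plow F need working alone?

22 minutes

Combined rate is 1/11 per minute.
Known contribution: 1/44 + 1/44 = (1 + 1)/44 = 2/44 = 1/22 per minute.
So Plow F's rate is 1/11 − 1/22 = 1/22, meaning 22 minutes alone.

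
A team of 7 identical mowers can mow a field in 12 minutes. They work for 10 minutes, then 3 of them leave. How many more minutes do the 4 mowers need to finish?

7/2 minutes

One mower does 1/84 of the job per minute.
After 10 minutes with 7 mowers, 5/6 is done (1/6 left).
With 4 mowers the rate is 4/84 = 1/21, so the rest takes 1/6 ÷ 1/21 = 7/2 minutes.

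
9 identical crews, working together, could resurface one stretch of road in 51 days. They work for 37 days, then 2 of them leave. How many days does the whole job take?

One crew does 1/459 of the job per day.
After 37 days with 9 crews, 37/51 is done (14/51 left).
With 7 crews the rate is 7/459, so the rest takes 14/51 ÷ 7/459 = 18 days.
Total = 37 + 18 = 55 days.

55 days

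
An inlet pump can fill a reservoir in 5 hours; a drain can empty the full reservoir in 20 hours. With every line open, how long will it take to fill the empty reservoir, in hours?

Net rate = 1/5 − 1/20 = (4 − 1)/20 = 3/20 per hour.
Filling time = 1 ÷ (3/20) = 20/3 hours.

20/3 hours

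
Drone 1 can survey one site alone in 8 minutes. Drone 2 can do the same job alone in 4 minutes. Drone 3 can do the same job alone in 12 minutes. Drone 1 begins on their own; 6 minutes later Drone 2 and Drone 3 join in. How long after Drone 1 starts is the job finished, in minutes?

In the first 6 minutes Drone 1 alone does 6/8 = 3/4 of the job, leaving 1/4.
Once everyone is working, combined rate: 1/8 + 1/4 + 1/12 = (3 + 6 + 2)/24 = 11/24 per minute.
Remaining 1/4 at 11/24 per minute takes 6/11 minutes.
Total from the start = 6 + 6/11 = 72/11 minutes.

72/11 minutes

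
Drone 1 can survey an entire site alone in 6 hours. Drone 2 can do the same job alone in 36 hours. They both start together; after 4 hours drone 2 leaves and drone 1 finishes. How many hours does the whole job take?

16/3 hours

In the first 4 hours the combined rate is 7/36, so 7/9 of the job is done, leaving 2/9.
After drone 2 leaves the rate is 1/6 per hour; the remaining 2/9 takes 4/3 hours.
Total = 4 + 4/3 = 16/3 hours.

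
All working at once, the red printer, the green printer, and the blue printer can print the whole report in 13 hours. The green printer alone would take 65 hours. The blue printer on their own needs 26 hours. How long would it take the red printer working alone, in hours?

Combined rate is 1/13 per hour.
Known contribution: 1/65 + 1/26 = (2 + 5)/130 = 7/130 per hour.
So the red printer's rate is 1/13 − 7/130 = 3/130, meaning 130/3 hours alone.

130/3 hours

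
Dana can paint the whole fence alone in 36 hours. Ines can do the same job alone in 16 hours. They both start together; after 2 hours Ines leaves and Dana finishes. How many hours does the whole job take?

63/2 hours

In the first 2 hours the combined rate is 13/144, so 13/72 of the job is done, leaving 59/72.
After Ines leaves the rate is 1/36 per hour; the remaining 59/72 takes 59/2 hours.
Total = 2 + 59/2 = 63/2 hours.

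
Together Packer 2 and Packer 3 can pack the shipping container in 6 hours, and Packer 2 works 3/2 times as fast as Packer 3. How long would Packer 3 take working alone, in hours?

Let Packer 3's rate be r; then Packer 2's rate is (3/2)r, so together (3/2 + 1)r = (5/2)r = 1/6.
Thus r = 1/15 per hour.
Packer 3 alone: 15 hours; Packer 2 alone: 10 hours.

15 hours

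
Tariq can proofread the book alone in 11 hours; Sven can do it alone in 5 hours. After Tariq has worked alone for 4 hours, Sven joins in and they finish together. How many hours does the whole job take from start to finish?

99/16 hours

In 4 hours Tariq does 4/11 of the job, leaving 7/11.
Tariq and Sven together work at 16/55 per hour, so finishing takes 7/11 ÷ 16/55 = 35/16 hours.
Total time = 4 + 35/16 = 99/16 hours.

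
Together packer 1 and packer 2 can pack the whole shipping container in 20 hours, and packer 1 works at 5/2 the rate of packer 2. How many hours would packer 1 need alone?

28 hours

Let packer 2's rate be r; then packer 1's rate is (5/2)r, so together (5/2 + 1)r = (7/2)r = 1/20.
Thus r = 1/70 per hour.
Packer 2 alone: 70 hours; packer 1 alone: 28 hours.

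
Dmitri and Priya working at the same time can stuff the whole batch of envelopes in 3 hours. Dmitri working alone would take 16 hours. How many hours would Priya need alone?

Combined rate is 1/3 per hour.
Known contribution: 1/16 per hour.
So Priya's rate is 1/3 − 1/16 = 13/48, meaning 48/13 hours alone.

48/13 hours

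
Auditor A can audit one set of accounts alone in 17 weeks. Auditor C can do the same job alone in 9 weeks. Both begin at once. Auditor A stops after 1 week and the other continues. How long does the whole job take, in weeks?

In the first 1 week the combined rate is 26/153, so 26/153 of the job is done, leaving 127/153.
After auditor A leaves the rate is 1/9 per week; the remaining 127/153 takes 127/17 weeks.
Total = 1 + 127/17 = 144/17 weeks.

144/17 weeks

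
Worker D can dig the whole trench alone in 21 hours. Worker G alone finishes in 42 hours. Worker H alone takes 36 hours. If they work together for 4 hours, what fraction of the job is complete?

25/63

Combined rate: 1/21 + 1/42 + 1/36 = (12 + 6 + 7)/252 = 25/252 per hour.
In 4 hours they complete 4·25/252 = 25/63 of the job.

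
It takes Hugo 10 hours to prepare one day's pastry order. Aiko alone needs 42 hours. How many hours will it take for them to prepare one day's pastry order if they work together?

With two workers the combined time is the product over the sum: 10·42/(10+42) = 420/52 = 105/13 hours.

105/13 hours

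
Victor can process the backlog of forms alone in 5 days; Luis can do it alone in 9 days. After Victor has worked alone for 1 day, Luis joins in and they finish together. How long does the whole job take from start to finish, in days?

In 1 day Victor does 1/5 of the job, leaving 4/5.
Victor and Luis together work at 14/45 per day, so finishing takes 4/5 ÷ 14/45 = 18/7 days.
Total time = 1 + 18/7 = 25/7 days.

25/7 days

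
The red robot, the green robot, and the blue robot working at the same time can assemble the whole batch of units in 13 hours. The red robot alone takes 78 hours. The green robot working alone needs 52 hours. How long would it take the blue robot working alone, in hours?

156/7 hours

Combined rate is 1/13 per hour.
Known contribution: 1/78 + 1/52 = (2 + 3)/156 = 5/156 per hour.
So the blue robot's rate is 1/13 − 5/156 = 7/156, meaning 156/7 hours alone.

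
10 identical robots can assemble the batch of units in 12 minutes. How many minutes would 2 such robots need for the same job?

60 minutes

Total work is 10·12 = 120 robot-minutes.
With 2 robots: 120/2 = 60 minutes.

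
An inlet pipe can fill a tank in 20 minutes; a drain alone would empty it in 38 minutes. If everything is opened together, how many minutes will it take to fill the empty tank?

380/9 minutes

Net rate = 1/20 − 1/38 = (19 − 10)/380 = 9/380 per minute.
Filling time = 1 ÷ (9/380) = 380/9 minutes.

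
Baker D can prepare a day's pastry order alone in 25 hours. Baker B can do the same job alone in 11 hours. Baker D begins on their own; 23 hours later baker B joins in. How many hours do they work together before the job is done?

11/18 hours

In the first 23 hours baker D alone does 23/25 of the job, leaving 2/25.
Once everyone is working, combined rate: 1/25 + 1/11 = (11 + 25)/275 = 36/275 per hour.
Remaining 2/25 at 36/275 per hour takes 11/18 hours.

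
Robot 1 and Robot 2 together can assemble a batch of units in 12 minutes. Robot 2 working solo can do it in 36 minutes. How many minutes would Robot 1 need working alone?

18 minutes

Combined rate is 1/12 per minute.
Known contribution: 1/36 per minute.
So Robot 1's rate is 1/12 − 1/36 = 1/18, meaning 18 minutes alone.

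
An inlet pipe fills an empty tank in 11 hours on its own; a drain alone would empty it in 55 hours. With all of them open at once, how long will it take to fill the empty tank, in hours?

Net rate = 1/11 − 1/55 = (5 − 1)/55 = 4/55 per hour.
Filling time = 1 ÷ (4/55) = 55/4 hours.

55/4 hours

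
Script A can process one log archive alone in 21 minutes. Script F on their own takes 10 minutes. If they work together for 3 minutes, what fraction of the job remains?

39/70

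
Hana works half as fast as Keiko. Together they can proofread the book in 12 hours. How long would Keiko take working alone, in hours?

Let Keiko's rate be r; then Hana's rate is (1/2)r, so together (1/2 + 1)r = (3/2)r = 1/12.
Thus r = 1/18 per hour.
Keiko alone: 18 hours; Hana alone: 36 hours.

18 hours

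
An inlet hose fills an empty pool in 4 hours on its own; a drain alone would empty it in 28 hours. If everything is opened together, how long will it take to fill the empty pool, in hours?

Net rate = 1/4 − 1/28 = (7 − 1)/28 = 6/28 = 3/14 per hour.
Filling time = 1 ÷ (3/14) = 14/3 hours.

14/3 hours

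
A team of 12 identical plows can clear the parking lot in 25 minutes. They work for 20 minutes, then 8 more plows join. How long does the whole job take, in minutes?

23 minutes

One plow does 1/300 of the job per minute.
After 20 minutes with 12 plows, 4/5 is done (1/5 left).
With 20 plows the rate is 20/300 = 1/15, so the rest takes 1/5 ÷ 1/15 = 3 minutes.
Total = 20 + 3 = 23 minutes.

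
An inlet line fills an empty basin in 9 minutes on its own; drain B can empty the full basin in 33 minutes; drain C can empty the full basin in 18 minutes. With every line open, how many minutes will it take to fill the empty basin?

Net rate = 1/9 − 1/33 − 1/18 = (22 − 6 − 11)/198 = 5/198 per minute.
Filling time = 1 ÷ (5/198) = 198/5 minutes.

198/5 minutes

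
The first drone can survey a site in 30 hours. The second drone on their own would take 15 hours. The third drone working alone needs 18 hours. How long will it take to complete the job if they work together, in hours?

Combined rate: 1/30 + 1/15 + 1/18 = (3 + 6 + 5)/90 = 14/90 = 7/45 per hour.
Time = 1 ÷ (7/45) = 45/7 hours.

45/7 hours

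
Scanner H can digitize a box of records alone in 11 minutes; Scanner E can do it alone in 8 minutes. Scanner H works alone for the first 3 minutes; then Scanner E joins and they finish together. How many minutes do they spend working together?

64/19 minutes

In 3 minutes Scanner H does 3/11 of the job, leaving 8/11.
Scanner H and Scanner E together work at 19/88 per minute, so finishing takes 8/11 ÷ 19/88 = 64/19 minutes.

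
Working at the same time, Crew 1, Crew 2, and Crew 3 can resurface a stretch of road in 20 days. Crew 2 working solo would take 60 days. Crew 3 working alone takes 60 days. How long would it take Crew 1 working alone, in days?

60 days

Combined rate is 1/20 per day.
Known contribution: 1/60 + 1/60 = (1 + 1)/60 = 2/60 = 1/30 per day.
So Crew 1's rate is 1/20 − 1/30 = 1/60, meaning 60 days alone.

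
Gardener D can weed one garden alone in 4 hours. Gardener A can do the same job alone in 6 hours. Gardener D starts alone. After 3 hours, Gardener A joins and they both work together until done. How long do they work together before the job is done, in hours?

3/5 hours

In the first 3 hours Gardener D alone does 3/4 of the job, leaving 1/4.
Once everyone is working, combined rate: 1/4 + 1/6 = (3 + 2)/12 = 5/12 per hour.
Remaining 1/4 at 5/12 per hour takes 3/5 hours.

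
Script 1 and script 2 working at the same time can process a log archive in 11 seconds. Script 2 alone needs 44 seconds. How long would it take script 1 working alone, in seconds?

44/3 seconds

Combined rate is 1/11 per second.
Known contribution: 1/44 per second.
So script 1's rate is 1/11 − 1/44 = 3/44, meaning 44/3 seconds alone.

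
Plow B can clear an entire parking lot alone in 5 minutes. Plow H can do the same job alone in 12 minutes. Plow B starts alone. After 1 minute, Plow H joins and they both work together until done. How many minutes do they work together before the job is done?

48/17 minutes

In the first 1 minute Plow B alone does 1/5 of the job, leaving 4/5.
Once everyone is working, combined rate: 1/5 + 1/12 = (12 + 5)/60 = 17/60 per minute.
Remaining 4/5 at 17/60 per minute takes 48/17 minutes.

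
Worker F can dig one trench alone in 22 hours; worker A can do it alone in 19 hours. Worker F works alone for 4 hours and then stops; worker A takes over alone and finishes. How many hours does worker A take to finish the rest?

171/11 hours

In 4 hours worker F does 4/22 = 2/11 of the job, leaving 9/11.
Worker A works at 1/19 per hour, so finishing takes 9/11 ÷ 1/19 = 171/11 hours.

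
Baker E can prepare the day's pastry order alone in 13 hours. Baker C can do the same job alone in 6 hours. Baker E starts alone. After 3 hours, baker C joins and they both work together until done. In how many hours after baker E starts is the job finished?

In the first 3 hours baker E alone does 3/13 of the job, leaving 10/13.
Once everyone is working, combined rate: 1/13 + 1/6 = (6 + 13)/78 = 19/78 per hour.
Remaining 10/13 at 19/78 per hour takes 60/19 hours.
Total from the start = 3 + 60/19 = 117/19 hours.

117/19 hours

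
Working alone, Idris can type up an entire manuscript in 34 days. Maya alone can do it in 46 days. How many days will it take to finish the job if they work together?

391/20 days

With two workers the combined time is the product over the sum: 34·46/(34+46) = 1564/80 = 391/20 days.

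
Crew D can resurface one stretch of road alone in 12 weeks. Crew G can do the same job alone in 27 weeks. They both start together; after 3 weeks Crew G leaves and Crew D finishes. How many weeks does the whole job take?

In the first 3 weeks the combined rate is 13/108, so 13/36 of the job is done, leaving 23/36.
After Crew G leaves the rate is 1/12 per week; the remaining 23/36 takes 23/3 weeks.
Total = 3 + 23/3 = 32/3 weeks.

32/3 weeks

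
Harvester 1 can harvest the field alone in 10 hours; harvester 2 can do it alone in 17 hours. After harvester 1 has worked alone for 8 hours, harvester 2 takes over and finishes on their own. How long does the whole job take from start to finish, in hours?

57/5 hours

In 8 hours harvester 1 does 8/10 = 4/5 of the job, leaving 1/5.
Harvester 2 works at 1/17 per hour, so finishing takes 1/5 ÷ 1/17 = 17/5 hours.
Total time = 8 + 17/5 = 57/5 hours.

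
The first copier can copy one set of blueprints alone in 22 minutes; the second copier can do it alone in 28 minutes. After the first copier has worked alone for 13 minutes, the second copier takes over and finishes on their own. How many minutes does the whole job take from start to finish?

269/11 minutes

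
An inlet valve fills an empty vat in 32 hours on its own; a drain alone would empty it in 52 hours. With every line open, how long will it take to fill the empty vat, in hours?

Net rate = 1/32 − 1/52 = (13 − 8)/416 = 5/416 per hour.
Filling time = 1 ÷ (5/416) = 416/5 hours.

416/5 hours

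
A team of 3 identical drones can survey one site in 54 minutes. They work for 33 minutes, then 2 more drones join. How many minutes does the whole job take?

228/5 minutes

One drone does 1/162 of the job per minute.
After 33 minutes with 3 drones, 11/18 is done (7/18 left).
With 5 drones the rate is 5/162, so the rest takes 7/18 ÷ 5/162 = 63/5 minutes.
Total = 33 + 63/5 = 228/5 minutes.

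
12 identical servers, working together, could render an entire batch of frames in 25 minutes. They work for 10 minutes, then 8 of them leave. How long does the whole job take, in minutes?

One server does 1/300 of the job per minute.
After 10 minutes with 12 servers, 2/5 is done (3/5 left).
With 4 servers the rate is 4/300 = 1/75, so the rest takes 3/5 ÷ 1/75 = 45 minutes.
Total = 10 + 45 = 55 minutes.

55 minutes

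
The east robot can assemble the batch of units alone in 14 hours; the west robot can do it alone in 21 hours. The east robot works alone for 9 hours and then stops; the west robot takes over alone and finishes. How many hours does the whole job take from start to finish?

In 9 hours the east robot does 9/14 of the job, leaving 5/14.
The west robot works at 1/21 per hour, so finishing takes 5/14 ÷ 1/21 = 15/2 hours.
Total time = 9 + 15/2 = 33/2 hours.

33/2 hours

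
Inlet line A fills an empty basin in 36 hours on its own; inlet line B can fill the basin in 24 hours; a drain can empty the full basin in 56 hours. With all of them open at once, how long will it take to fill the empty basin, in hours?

Net rate = 1/36 + 1/24 − 1/56 = (14 + 21 − 9)/504 = 26/504 = 13/252 per hour.
Filling time = 1 ÷ (13/252) = 252/13 hours.

252/13 hours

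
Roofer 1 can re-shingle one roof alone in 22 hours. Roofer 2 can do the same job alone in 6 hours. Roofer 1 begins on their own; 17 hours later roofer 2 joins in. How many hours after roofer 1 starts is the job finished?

In the first 17 hours roofer 1 alone does 17/22 of the job, leaving 5/22.
Once everyone is working, combined rate: 1/22 + 1/6 = (3 + 11)/66 = 14/66 = 7/33 per hour.
Remaining 5/22 at 7/33 per hour takes 15/14 hours.
Total from the start = 17 + 15/14 = 253/14 hours.

253/14 hours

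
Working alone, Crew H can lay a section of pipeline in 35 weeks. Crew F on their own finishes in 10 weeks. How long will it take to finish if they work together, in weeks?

70/9 weeks

With two workers the combined time is the product over the sum: 35·10/(35+10) = 350/45 = 70/9 weeks.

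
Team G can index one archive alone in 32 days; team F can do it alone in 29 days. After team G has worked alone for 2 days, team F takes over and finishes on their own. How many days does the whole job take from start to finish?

467/16 days

In 2 days team G does 2/32 = 1/16 of the job, leaving 15/16.
Team F works at 1/29 per day, so finishing takes 15/16 ÷ 1/29 = 435/16 days.
Total time = 2 + 435/16 = 467/16 days.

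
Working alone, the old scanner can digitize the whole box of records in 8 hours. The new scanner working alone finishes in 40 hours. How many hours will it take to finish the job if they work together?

20/3 hours

With two workers the combined time is the product over the sum: 8·40/(8+40) = 320/48 = 20/3 hours.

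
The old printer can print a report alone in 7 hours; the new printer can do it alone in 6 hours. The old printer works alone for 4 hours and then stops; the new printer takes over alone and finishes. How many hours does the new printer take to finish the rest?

18/7 hours

In 4 hours the old printer does 4/7 of the job, leaving 3/7.
The new printer works at 1/6 per hour, so finishing takes 3/7 ÷ 1/6 = 18/7 hours.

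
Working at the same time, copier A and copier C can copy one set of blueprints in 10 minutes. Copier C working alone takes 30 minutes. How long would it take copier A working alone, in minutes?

Combined rate is 1/10 per minute.
Known contribution: 1/30 per minute.
So copier A's rate is 1/10 − 1/30 = 1/15, meaning 15 minutes alone.

15 minutes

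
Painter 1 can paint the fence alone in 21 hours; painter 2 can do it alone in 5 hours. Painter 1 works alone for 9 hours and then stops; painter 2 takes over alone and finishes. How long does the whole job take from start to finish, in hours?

83/7 hours

In 9 hours painter 1 does 9/21 = 3/7 of the job, leaving 4/7.
Painter 2 works at 1/5 per hour, so finishing takes 4/7 ÷ 1/5 = 20/7 hours.
Total time = 9 + 20/7 = 83/7 hours.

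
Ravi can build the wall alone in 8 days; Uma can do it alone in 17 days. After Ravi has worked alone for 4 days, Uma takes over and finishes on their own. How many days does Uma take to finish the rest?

17/2 days

In 4 days Ravi does 4/8 = 1/2 of the job, leaving 1/2.
Uma works at 1/17 per day, so finishing takes 1/2 ÷ 1/17 = 17/2 days.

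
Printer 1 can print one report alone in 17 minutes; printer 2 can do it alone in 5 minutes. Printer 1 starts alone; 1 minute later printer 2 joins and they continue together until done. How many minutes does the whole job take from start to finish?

In 1 minute printer 1 does 1/17 of the job, leaving 16/17.
Printer 1 and printer 2 together work at 22/85 per minute, so finishing takes 16/17 ÷ 22/85 = 40/11 minutes.
Total time = 1 + 40/11 = 51/11 minutes.

51/11 minutes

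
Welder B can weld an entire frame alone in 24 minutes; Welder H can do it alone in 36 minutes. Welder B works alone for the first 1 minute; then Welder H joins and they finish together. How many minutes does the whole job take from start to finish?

In 1 minute Welder B does 1/24 of the job, leaving 23/24.
Welder B and Welder H together work at 5/72 per minute, so finishing takes 23/24 ÷ 5/72 = 69/5 minutes.
Total time = 1 + 69/5 = 74/5 minutes.

74/5 minutes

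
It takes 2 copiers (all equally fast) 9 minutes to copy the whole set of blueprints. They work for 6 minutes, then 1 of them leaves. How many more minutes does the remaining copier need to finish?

6 minutes

One copier does 1/18 of the job per minute.
After 6 minutes with 2 copiers, 2/3 is done (1/3 left).
With 1 copier the rate is 1/18, so the rest takes 1/3 ÷ 1/18 = 6 minutes.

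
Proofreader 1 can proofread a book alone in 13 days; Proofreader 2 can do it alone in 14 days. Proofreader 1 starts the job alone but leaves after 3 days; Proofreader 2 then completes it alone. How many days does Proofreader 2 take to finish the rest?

140/13 days

In 3 days Proofreader 1 does 3/13 of the job, leaving 10/13.
Proofreader 2 works at 1/14 per day, so finishing takes 10/13 ÷ 1/14 = 140/13 days.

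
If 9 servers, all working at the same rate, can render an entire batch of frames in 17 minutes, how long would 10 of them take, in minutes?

153/10 minutes

Total work is 9·17 = 153 server-minutes.
With 10 servers: 153/10 minutes.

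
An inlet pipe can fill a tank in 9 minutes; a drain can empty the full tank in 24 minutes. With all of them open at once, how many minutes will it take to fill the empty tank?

72/5 minutes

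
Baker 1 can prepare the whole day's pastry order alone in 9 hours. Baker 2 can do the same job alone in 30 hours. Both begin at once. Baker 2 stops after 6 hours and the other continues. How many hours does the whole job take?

36/5 hours

In the first 6 hours the combined rate is 13/90, so 13/15 of the job is done, leaving 2/15.
After baker 2 leaves the rate is 1/9 per hour; the remaining 2/15 takes 6/5 hours.
Total = 6 + 6/5 = 36/5 hours.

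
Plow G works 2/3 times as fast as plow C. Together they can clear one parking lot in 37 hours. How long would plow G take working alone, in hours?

Let plow C's rate be r; then plow G's rate is (2/3)r, so together (2/3 + 1)r = (5/3)r = 1/37.
Thus r = 3/185 per hour.
Plow C alone: 185/3 hours; plow G alone: 185/2 hours.

185/2 hours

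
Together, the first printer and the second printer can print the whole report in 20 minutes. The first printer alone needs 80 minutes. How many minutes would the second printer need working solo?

80/3 minutes

Combined rate is 1/20 per minute.
Known contribution: 1/80 per minute.
So the second printer's rate is 1/20 − 1/80 = 3/80, meaning 80/3 minutes alone.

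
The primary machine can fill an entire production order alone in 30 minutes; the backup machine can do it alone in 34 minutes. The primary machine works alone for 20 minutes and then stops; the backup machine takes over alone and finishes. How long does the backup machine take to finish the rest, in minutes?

34/3 minutes

In 20 minutes the primary machine does 20/30 = 2/3 of the job, leaving 1/3.
The backup machine works at 1/34 per minute, so finishing takes 1/3 ÷ 1/34 = 34/3 minutes.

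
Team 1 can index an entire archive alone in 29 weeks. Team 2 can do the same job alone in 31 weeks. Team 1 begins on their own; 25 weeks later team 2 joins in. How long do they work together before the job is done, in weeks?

In the first 25 weeks team 1 alone does 25/29 of the job, leaving 4/29.
Once everyone is working, combined rate: 1/29 + 1/31 = (31 + 29)/899 = 60/899 per week.
Remaining 4/29 at 60/899 per week takes 31/15 weeks.

31/15 weeks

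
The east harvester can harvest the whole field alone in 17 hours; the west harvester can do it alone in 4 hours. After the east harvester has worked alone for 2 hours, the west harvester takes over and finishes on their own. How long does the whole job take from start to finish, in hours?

In 2 hours the east harvester does 2/17 of the job, leaving 15/17.
The west harvester works at 1/4 per hour, so finishing takes 15/17 ÷ 1/4 = 60/17 hours.
Total time = 2 + 60/17 = 94/17 hours.

94/17 hours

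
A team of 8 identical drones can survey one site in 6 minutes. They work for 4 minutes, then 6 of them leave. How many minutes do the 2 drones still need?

8 minutes

One drone does 1/48 of the job per minute.
After 4 minutes with 8 drones, 2/3 is done (1/3 left).
With 2 drones the rate is 2/48 = 1/24, so the rest takes 1/3 ÷ 1/24 = 8 minutes.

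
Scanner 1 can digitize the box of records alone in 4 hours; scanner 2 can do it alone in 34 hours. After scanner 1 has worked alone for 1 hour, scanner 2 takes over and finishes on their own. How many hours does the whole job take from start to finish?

In 1 hour scanner 1 does 1/4 of the job, leaving 3/4.
Scanner 2 works at 1/34 per hour, so finishing takes 3/4 ÷ 1/34 = 51/2 hours.
Total time = 1 + 51/2 = 53/2 hours.

53/2 hours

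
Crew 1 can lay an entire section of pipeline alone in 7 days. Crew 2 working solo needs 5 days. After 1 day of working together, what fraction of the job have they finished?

12/35

Combined rate: 1/7 + 1/5 = (5 + 7)/35 = 12/35 per day.
In 1 day they complete 1·12/35 = 12/35 of the job.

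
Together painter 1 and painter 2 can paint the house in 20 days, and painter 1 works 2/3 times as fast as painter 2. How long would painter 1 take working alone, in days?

50 days

Let painter 2's rate be r; then painter 1's rate is (2/3)r, so together (2/3 + 1)r = (5/3)r = 1/20.
Thus r = 3/100 per day.
Painter 2 alone: 100/3 days; painter 1 alone: 50 days.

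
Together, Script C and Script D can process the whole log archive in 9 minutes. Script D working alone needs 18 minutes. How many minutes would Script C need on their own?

Combined rate is 1/9 per minute.
Known contribution: 1/18 per minute.
So Script C's rate is 1/9 − 1/18 = 1/18, meaning 18 minutes alone.

18 minutes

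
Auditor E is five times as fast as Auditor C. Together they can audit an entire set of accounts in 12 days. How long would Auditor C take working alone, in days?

72 days

Let Auditor C's rate be r; then Auditor E's rate is 5r, so together (5 + 1)r = 6r = 1/12.
Thus r = 1/72 per day.
Auditor C alone: 72 days; Auditor E alone: 72/5 days.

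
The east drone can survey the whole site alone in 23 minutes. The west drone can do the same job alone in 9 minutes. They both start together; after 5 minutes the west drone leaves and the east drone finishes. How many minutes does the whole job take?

In the first 5 minutes the combined rate is 32/207, so 160/207 of the job is done, leaving 47/207.
After the west drone leaves the rate is 1/23 per minute; the remaining 47/207 takes 47/9 minutes.
Total = 5 + 47/9 = 92/9 minutes.

92/9 minutes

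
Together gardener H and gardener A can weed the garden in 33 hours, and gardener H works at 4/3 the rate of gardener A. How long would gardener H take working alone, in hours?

231/4 hours

Let gardener A's rate be r; then gardener H's rate is (4/3)r, so together (4/3 + 1)r = (7/3)r = 1/33.
Thus r = 1/77 per hour.
Gardener A alone: 77 hours; gardener H alone: 231/4 hours.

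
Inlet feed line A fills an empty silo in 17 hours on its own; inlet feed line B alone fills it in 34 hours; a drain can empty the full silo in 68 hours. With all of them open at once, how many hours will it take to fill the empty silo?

68/5 hours

Net rate = 1/17 + 1/34 − 1/68 = (4 + 2 − 1)/68 = 5/68 per hour.
Filling time = 1 ÷ (5/68) = 68/5 hours.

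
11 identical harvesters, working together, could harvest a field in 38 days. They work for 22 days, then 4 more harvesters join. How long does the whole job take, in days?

One harvester does 1/418 of the job per day.
After 22 days with 11 harvesters, 11/19 is done (8/19 left).
With 15 harvesters the rate is 15/418, so the rest takes 8/19 ÷ 15/418 = 176/15 days.
Total = 22 + 176/15 = 506/15 days.

506/15 days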